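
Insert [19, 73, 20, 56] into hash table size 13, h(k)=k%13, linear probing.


Insert 19: h=6 -> slot 6
Insert 73: h=8 -> slot 8
Insert 20: h=7 -> slot 7
Insert 56: h=4 -> slot 4

Table: [None, None, None, None, 56, None, 19, 20, 73, None, None, None, None]


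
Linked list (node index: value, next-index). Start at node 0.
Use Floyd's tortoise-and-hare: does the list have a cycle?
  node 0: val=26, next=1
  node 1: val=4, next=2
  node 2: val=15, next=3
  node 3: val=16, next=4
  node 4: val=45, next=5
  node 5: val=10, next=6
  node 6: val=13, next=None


Floyd's tortoise (slow, +1) and hare (fast, +2):
  init: slow=0, fast=0
  step 1: slow=1, fast=2
  step 2: slow=2, fast=4
  step 3: slow=3, fast=6
  step 4: fast -> None, no cycle

Cycle: no


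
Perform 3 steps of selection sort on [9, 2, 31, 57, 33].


Initial: [9, 2, 31, 57, 33]
Step 1: min=2 at 1
  Swap: [2, 9, 31, 57, 33]
Step 2: min=9 at 1
  Swap: [2, 9, 31, 57, 33]
Step 3: min=31 at 2
  Swap: [2, 9, 31, 57, 33]

After 3 steps: [2, 9, 31, 57, 33]


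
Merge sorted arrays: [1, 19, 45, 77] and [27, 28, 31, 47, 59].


Take 1 from A
Take 19 from A
Take 27 from B
Take 28 from B
Take 31 from B
Take 45 from A
Take 47 from B
Take 59 from B

Merged: [1, 19, 27, 28, 31, 45, 47, 59, 77]


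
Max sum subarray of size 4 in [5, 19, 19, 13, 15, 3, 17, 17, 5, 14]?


[0:4]: 56
[1:5]: 66
[2:6]: 50
[3:7]: 48
[4:8]: 52
[5:9]: 42
[6:10]: 53

Max: 66 at [1:5]


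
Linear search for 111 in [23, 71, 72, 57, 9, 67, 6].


i=0: 23!=111
i=1: 71!=111
i=2: 72!=111
i=3: 57!=111
i=4: 9!=111
i=5: 67!=111
i=6: 6!=111

Not found, 7 comps


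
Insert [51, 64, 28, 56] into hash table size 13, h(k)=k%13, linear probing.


Insert 51: h=12 -> slot 12
Insert 64: h=12, 1 probes -> slot 0
Insert 28: h=2 -> slot 2
Insert 56: h=4 -> slot 4

Table: [64, None, 28, None, 56, None, None, None, None, None, None, None, 51]


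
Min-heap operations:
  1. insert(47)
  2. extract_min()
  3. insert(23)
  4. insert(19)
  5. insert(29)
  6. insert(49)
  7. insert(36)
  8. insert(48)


insert(47) -> [47]
extract_min()->47, []
insert(23) -> [23]
insert(19) -> [19, 23]
insert(29) -> [19, 23, 29]
insert(49) -> [19, 23, 29, 49]
insert(36) -> [19, 23, 29, 49, 36]
insert(48) -> [19, 23, 29, 49, 36, 48]

Final heap: [19, 23, 29, 49, 36, 48]


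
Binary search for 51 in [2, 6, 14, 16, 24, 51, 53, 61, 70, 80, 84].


Step 1: lo=0, hi=10, mid=5, val=51

Found at index 5


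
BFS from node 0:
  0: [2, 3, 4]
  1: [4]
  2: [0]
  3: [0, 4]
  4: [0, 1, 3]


Visit 0, enqueue [2, 3, 4]
Visit 2, enqueue []
Visit 3, enqueue []
Visit 4, enqueue [1]
Visit 1, enqueue []

BFS order: [0, 2, 3, 4, 1]


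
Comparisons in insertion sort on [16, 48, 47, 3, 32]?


Algorithm: insertion sort
Input: [16, 48, 47, 3, 32]
Sorted: [3, 16, 32, 47, 48]

9


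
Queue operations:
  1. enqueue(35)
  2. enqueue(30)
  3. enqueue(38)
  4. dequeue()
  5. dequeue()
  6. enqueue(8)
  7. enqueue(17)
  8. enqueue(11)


enqueue(35) -> [35]
enqueue(30) -> [35, 30]
enqueue(38) -> [35, 30, 38]
dequeue()->35, [30, 38]
dequeue()->30, [38]
enqueue(8) -> [38, 8]
enqueue(17) -> [38, 8, 17]
enqueue(11) -> [38, 8, 17, 11]

Final queue: [38, 8, 17, 11]


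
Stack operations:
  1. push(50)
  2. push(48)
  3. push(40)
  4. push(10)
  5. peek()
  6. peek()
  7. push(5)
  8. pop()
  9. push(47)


push(50) -> [50]
push(48) -> [50, 48]
push(40) -> [50, 48, 40]
push(10) -> [50, 48, 40, 10]
peek()->10
peek()->10
push(5) -> [50, 48, 40, 10, 5]
pop()->5, [50, 48, 40, 10]
push(47) -> [50, 48, 40, 10, 47]

Final stack: [50, 48, 40, 10, 47]


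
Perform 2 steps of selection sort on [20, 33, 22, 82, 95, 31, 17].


Initial: [20, 33, 22, 82, 95, 31, 17]
Step 1: min=17 at 6
  Swap: [17, 33, 22, 82, 95, 31, 20]
Step 2: min=20 at 6
  Swap: [17, 20, 22, 82, 95, 31, 33]

After 2 steps: [17, 20, 22, 82, 95, 31, 33]


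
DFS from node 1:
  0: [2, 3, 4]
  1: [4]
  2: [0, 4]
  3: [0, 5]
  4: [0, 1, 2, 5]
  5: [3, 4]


Visit 1, push [4]
Visit 4, push [5, 2, 0]
Visit 0, push [3, 2]
Visit 2, push []
Visit 3, push [5]
Visit 5, push []

DFS order: [1, 4, 0, 2, 3, 5]


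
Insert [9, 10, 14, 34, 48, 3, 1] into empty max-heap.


Insert 9: [9]
Insert 10: [10, 9]
Insert 14: [14, 9, 10]
Insert 34: [34, 14, 10, 9]
Insert 48: [48, 34, 10, 9, 14]
Insert 3: [48, 34, 10, 9, 14, 3]
Insert 1: [48, 34, 10, 9, 14, 3, 1]

Final heap: [48, 34, 10, 9, 14, 3, 1]


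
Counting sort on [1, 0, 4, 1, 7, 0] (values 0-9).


Input: [1, 0, 4, 1, 7, 0]
Counts: [2, 2, 0, 0, 1, 0, 0, 1, 0, 0]

Sorted: [0, 0, 1, 1, 4, 7]


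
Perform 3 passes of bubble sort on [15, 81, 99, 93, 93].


Initial: [15, 81, 99, 93, 93]
Pass 1: [15, 81, 93, 93, 99] (2 swaps)
Pass 2: [15, 81, 93, 93, 99] (0 swaps)
Pass 3: [15, 81, 93, 93, 99] (0 swaps)

After 3 passes: [15, 81, 93, 93, 99]


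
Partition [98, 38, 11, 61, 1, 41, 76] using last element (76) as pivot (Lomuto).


Pivot: 76
  38 <= 76: swap -> [38, 98, 11, 61, 1, 41, 76]
  11 <= 76: swap -> [38, 11, 98, 61, 1, 41, 76]
  61 <= 76: swap -> [38, 11, 61, 98, 1, 41, 76]
  1 <= 76: swap -> [38, 11, 61, 1, 98, 41, 76]
  41 <= 76: swap -> [38, 11, 61, 1, 41, 98, 76]
Place pivot at 5: [38, 11, 61, 1, 41, 76, 98]

Partitioned: [38, 11, 61, 1, 41, 76, 98]


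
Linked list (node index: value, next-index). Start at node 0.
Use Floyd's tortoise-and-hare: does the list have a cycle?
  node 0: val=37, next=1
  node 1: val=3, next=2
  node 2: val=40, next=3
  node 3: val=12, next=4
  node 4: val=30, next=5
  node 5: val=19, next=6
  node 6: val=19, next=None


Floyd's tortoise (slow, +1) and hare (fast, +2):
  init: slow=0, fast=0
  step 1: slow=1, fast=2
  step 2: slow=2, fast=4
  step 3: slow=3, fast=6
  step 4: fast -> None, no cycle

Cycle: no


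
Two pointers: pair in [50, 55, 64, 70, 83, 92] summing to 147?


lo=0(50)+hi=5(92)=142
lo=1(55)+hi=5(92)=147

Yes: 55+92=147


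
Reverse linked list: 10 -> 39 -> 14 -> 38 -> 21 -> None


Step 1: curr=10, set curr.next=prev(None) | reversed so far: 10
Step 2: curr=39, set curr.next=prev(10) | reversed so far: 39 -> 10
Step 3: curr=14, set curr.next=prev(39) | reversed so far: 14 -> 39 -> 10
Step 4: curr=38, set curr.next=prev(14) | reversed so far: 38 -> 14 -> 39 -> 10
Step 5: curr=21, set curr.next=prev(38) | reversed so far: 21 -> 38 -> 14 -> 39 -> 10

21 -> 38 -> 14 -> 39 -> 10 -> None


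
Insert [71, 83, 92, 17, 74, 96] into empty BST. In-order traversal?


Insert 71: root
Insert 83: R from 71
Insert 92: R from 71 -> R from 83
Insert 17: L from 71
Insert 74: R from 71 -> L from 83
Insert 96: R from 71 -> R from 83 -> R from 92

In-order: [17, 71, 74, 83, 92, 96]


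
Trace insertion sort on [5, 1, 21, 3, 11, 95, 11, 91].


Initial: [5, 1, 21, 3, 11, 95, 11, 91]
Insert 1: [1, 5, 21, 3, 11, 95, 11, 91]
Insert 21: [1, 5, 21, 3, 11, 95, 11, 91]
Insert 3: [1, 3, 5, 21, 11, 95, 11, 91]
Insert 11: [1, 3, 5, 11, 21, 95, 11, 91]
Insert 95: [1, 3, 5, 11, 21, 95, 11, 91]
Insert 11: [1, 3, 5, 11, 11, 21, 95, 91]
Insert 91: [1, 3, 5, 11, 11, 21, 91, 95]

Sorted: [1, 3, 5, 11, 11, 21, 91, 95]


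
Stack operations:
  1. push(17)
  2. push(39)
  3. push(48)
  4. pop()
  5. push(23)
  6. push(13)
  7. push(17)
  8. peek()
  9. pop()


push(17) -> [17]
push(39) -> [17, 39]
push(48) -> [17, 39, 48]
pop()->48, [17, 39]
push(23) -> [17, 39, 23]
push(13) -> [17, 39, 23, 13]
push(17) -> [17, 39, 23, 13, 17]
peek()->17
pop()->17, [17, 39, 23, 13]

Final stack: [17, 39, 23, 13]


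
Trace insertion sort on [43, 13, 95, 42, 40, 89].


Initial: [43, 13, 95, 42, 40, 89]
Insert 13: [13, 43, 95, 42, 40, 89]
Insert 95: [13, 43, 95, 42, 40, 89]
Insert 42: [13, 42, 43, 95, 40, 89]
Insert 40: [13, 40, 42, 43, 95, 89]
Insert 89: [13, 40, 42, 43, 89, 95]

Sorted: [13, 40, 42, 43, 89, 95]


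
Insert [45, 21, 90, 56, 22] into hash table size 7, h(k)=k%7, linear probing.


Insert 45: h=3 -> slot 3
Insert 21: h=0 -> slot 0
Insert 90: h=6 -> slot 6
Insert 56: h=0, 1 probes -> slot 1
Insert 22: h=1, 1 probes -> slot 2

Table: [21, 56, 22, 45, None, None, 90]


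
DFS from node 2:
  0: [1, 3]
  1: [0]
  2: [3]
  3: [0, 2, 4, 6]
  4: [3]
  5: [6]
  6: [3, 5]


Visit 2, push [3]
Visit 3, push [6, 4, 0]
Visit 0, push [1]
Visit 1, push []
Visit 4, push []
Visit 6, push [5]
Visit 5, push []

DFS order: [2, 3, 0, 1, 4, 6, 5]


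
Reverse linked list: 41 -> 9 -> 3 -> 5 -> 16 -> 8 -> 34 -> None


Step 1: curr=41, set curr.next=prev(None) | reversed so far: 41
Step 2: curr=9, set curr.next=prev(41) | reversed so far: 9 -> 41
Step 3: curr=3, set curr.next=prev(9) | reversed so far: 3 -> 9 -> 41
Step 4: curr=5, set curr.next=prev(3) | reversed so far: 5 -> 3 -> 9 -> 41
Step 5: curr=16, set curr.next=prev(5) | reversed so far: 16 -> 5 -> 3 -> 9 -> 41
Step 6: curr=8, set curr.next=prev(16) | reversed so far: 8 -> 16 -> 5 -> 3 -> 9 -> 41
Step 7: curr=34, set curr.next=prev(8) | reversed so far: 34 -> 8 -> 16 -> 5 -> 3 -> 9 -> 41

34 -> 8 -> 16 -> 5 -> 3 -> 9 -> 41 -> None


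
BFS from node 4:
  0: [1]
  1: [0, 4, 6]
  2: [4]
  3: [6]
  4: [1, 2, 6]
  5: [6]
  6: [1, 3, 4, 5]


Visit 4, enqueue [1, 2, 6]
Visit 1, enqueue [0]
Visit 2, enqueue []
Visit 6, enqueue [3, 5]
Visit 0, enqueue []
Visit 3, enqueue []
Visit 5, enqueue []

BFS order: [4, 1, 2, 6, 0, 3, 5]


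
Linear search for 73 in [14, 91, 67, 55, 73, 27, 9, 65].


i=0: 14!=73
i=1: 91!=73
i=2: 67!=73
i=3: 55!=73
i=4: 73==73 found!

Found at 4, 5 comps


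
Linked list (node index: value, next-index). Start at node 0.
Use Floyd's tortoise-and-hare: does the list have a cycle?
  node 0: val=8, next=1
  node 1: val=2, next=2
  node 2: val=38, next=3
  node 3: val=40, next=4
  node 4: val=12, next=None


Floyd's tortoise (slow, +1) and hare (fast, +2):
  init: slow=0, fast=0
  step 1: slow=1, fast=2
  step 2: slow=2, fast=4
  step 3: fast -> None, no cycle

Cycle: no


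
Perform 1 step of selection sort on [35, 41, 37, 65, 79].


Initial: [35, 41, 37, 65, 79]
Step 1: min=35 at 0
  Swap: [35, 41, 37, 65, 79]

After 1 step: [35, 41, 37, 65, 79]


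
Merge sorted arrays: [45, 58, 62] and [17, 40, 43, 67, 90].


Take 17 from B
Take 40 from B
Take 43 from B
Take 45 from A
Take 58 from A
Take 62 from A

Merged: [17, 40, 43, 45, 58, 62, 67, 90]


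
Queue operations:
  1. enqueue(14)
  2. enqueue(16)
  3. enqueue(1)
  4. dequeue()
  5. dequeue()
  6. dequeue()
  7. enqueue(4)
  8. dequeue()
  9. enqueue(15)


enqueue(14) -> [14]
enqueue(16) -> [14, 16]
enqueue(1) -> [14, 16, 1]
dequeue()->14, [16, 1]
dequeue()->16, [1]
dequeue()->1, []
enqueue(4) -> [4]
dequeue()->4, []
enqueue(15) -> [15]

Final queue: [15]


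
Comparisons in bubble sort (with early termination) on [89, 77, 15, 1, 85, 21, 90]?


Algorithm: bubble sort (with early termination)
Input: [89, 77, 15, 1, 85, 21, 90]
Sorted: [1, 15, 21, 77, 85, 89, 90]

18


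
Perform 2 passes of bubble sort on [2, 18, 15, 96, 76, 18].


Initial: [2, 18, 15, 96, 76, 18]
Pass 1: [2, 15, 18, 76, 18, 96] (3 swaps)
Pass 2: [2, 15, 18, 18, 76, 96] (1 swaps)

After 2 passes: [2, 15, 18, 18, 76, 96]


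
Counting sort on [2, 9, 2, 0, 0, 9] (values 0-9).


Input: [2, 9, 2, 0, 0, 9]
Counts: [2, 0, 2, 0, 0, 0, 0, 0, 0, 2]

Sorted: [0, 0, 2, 2, 9, 9]


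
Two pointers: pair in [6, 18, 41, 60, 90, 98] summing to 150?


lo=0(6)+hi=5(98)=104
lo=1(18)+hi=5(98)=116
lo=2(41)+hi=5(98)=139
lo=3(60)+hi=5(98)=158
lo=3(60)+hi=4(90)=150

Yes: 60+90=150


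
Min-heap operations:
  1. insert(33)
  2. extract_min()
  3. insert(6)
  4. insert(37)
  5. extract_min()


insert(33) -> [33]
extract_min()->33, []
insert(6) -> [6]
insert(37) -> [6, 37]
extract_min()->6, [37]

Final heap: [37]


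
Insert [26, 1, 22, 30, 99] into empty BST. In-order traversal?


Insert 26: root
Insert 1: L from 26
Insert 22: L from 26 -> R from 1
Insert 30: R from 26
Insert 99: R from 26 -> R from 30

In-order: [1, 22, 26, 30, 99]


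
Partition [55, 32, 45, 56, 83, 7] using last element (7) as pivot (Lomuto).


Pivot: 7
Place pivot at 0: [7, 32, 45, 56, 83, 55]

Partitioned: [7, 32, 45, 56, 83, 55]


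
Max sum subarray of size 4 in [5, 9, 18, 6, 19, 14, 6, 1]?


[0:4]: 38
[1:5]: 52
[2:6]: 57
[3:7]: 45
[4:8]: 40

Max: 57 at [2:6]


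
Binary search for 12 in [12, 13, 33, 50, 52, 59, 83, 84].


Step 1: lo=0, hi=7, mid=3, val=50
Step 2: lo=0, hi=2, mid=1, val=13
Step 3: lo=0, hi=0, mid=0, val=12

Found at index 0


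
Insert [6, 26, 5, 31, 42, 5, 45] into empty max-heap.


Insert 6: [6]
Insert 26: [26, 6]
Insert 5: [26, 6, 5]
Insert 31: [31, 26, 5, 6]
Insert 42: [42, 31, 5, 6, 26]
Insert 5: [42, 31, 5, 6, 26, 5]
Insert 45: [45, 31, 42, 6, 26, 5, 5]

Final heap: [45, 31, 42, 6, 26, 5, 5]


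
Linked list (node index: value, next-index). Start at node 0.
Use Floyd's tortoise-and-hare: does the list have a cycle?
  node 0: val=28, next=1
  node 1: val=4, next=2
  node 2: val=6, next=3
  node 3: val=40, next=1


Floyd's tortoise (slow, +1) and hare (fast, +2):
  init: slow=0, fast=0
  step 1: slow=1, fast=2
  step 2: slow=2, fast=1
  step 3: slow=3, fast=3
  slow == fast at node 3: cycle detected

Cycle: yes


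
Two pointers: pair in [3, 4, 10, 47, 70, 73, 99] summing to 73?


lo=0(3)+hi=6(99)=102
lo=0(3)+hi=5(73)=76
lo=0(3)+hi=4(70)=73

Yes: 3+70=73


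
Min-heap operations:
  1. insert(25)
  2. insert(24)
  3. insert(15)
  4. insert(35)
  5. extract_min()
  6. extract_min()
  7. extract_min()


insert(25) -> [25]
insert(24) -> [24, 25]
insert(15) -> [15, 25, 24]
insert(35) -> [15, 25, 24, 35]
extract_min()->15, [24, 25, 35]
extract_min()->24, [25, 35]
extract_min()->25, [35]

Final heap: [35]


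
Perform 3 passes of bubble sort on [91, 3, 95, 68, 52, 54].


Initial: [91, 3, 95, 68, 52, 54]
Pass 1: [3, 91, 68, 52, 54, 95] (4 swaps)
Pass 2: [3, 68, 52, 54, 91, 95] (3 swaps)
Pass 3: [3, 52, 54, 68, 91, 95] (2 swaps)

After 3 passes: [3, 52, 54, 68, 91, 95]


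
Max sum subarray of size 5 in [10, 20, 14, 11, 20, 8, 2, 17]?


[0:5]: 75
[1:6]: 73
[2:7]: 55
[3:8]: 58

Max: 75 at [0:5]


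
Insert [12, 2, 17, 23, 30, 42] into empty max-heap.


Insert 12: [12]
Insert 2: [12, 2]
Insert 17: [17, 2, 12]
Insert 23: [23, 17, 12, 2]
Insert 30: [30, 23, 12, 2, 17]
Insert 42: [42, 23, 30, 2, 17, 12]

Final heap: [42, 23, 30, 2, 17, 12]


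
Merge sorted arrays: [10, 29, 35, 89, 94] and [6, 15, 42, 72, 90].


Take 6 from B
Take 10 from A
Take 15 from B
Take 29 from A
Take 35 from A
Take 42 from B
Take 72 from B
Take 89 from A
Take 90 from B

Merged: [6, 10, 15, 29, 35, 42, 72, 89, 90, 94]


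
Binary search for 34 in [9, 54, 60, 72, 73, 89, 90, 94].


Step 1: lo=0, hi=7, mid=3, val=72
Step 2: lo=0, hi=2, mid=1, val=54
Step 3: lo=0, hi=0, mid=0, val=9

Not found


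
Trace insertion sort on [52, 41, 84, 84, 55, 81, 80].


Initial: [52, 41, 84, 84, 55, 81, 80]
Insert 41: [41, 52, 84, 84, 55, 81, 80]
Insert 84: [41, 52, 84, 84, 55, 81, 80]
Insert 84: [41, 52, 84, 84, 55, 81, 80]
Insert 55: [41, 52, 55, 84, 84, 81, 80]
Insert 81: [41, 52, 55, 81, 84, 84, 80]
Insert 80: [41, 52, 55, 80, 81, 84, 84]

Sorted: [41, 52, 55, 80, 81, 84, 84]


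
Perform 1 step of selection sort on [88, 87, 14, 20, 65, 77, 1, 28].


Initial: [88, 87, 14, 20, 65, 77, 1, 28]
Step 1: min=1 at 6
  Swap: [1, 87, 14, 20, 65, 77, 88, 28]

After 1 step: [1, 87, 14, 20, 65, 77, 88, 28]


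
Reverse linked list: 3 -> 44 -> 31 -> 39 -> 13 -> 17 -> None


Step 1: curr=3, set curr.next=prev(None) | reversed so far: 3
Step 2: curr=44, set curr.next=prev(3) | reversed so far: 44 -> 3
Step 3: curr=31, set curr.next=prev(44) | reversed so far: 31 -> 44 -> 3
Step 4: curr=39, set curr.next=prev(31) | reversed so far: 39 -> 31 -> 44 -> 3
Step 5: curr=13, set curr.next=prev(39) | reversed so far: 13 -> 39 -> 31 -> 44 -> 3
Step 6: curr=17, set curr.next=prev(13) | reversed so far: 17 -> 13 -> 39 -> 31 -> 44 -> 3

17 -> 13 -> 39 -> 31 -> 44 -> 3 -> None


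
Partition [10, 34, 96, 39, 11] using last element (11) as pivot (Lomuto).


Pivot: 11
  10 <= 11: advance i (no swap)
Place pivot at 1: [10, 11, 96, 39, 34]

Partitioned: [10, 11, 96, 39, 34]


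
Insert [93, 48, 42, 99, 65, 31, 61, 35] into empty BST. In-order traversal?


Insert 93: root
Insert 48: L from 93
Insert 42: L from 93 -> L from 48
Insert 99: R from 93
Insert 65: L from 93 -> R from 48
Insert 31: L from 93 -> L from 48 -> L from 42
Insert 61: L from 93 -> R from 48 -> L from 65
Insert 35: L from 93 -> L from 48 -> L from 42 -> R from 31

In-order: [31, 35, 42, 48, 61, 65, 93, 99]


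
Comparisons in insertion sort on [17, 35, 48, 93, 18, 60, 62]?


Algorithm: insertion sort
Input: [17, 35, 48, 93, 18, 60, 62]
Sorted: [17, 18, 35, 48, 60, 62, 93]

11


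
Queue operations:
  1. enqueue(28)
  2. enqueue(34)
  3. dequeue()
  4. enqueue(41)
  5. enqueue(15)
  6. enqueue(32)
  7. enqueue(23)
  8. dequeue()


enqueue(28) -> [28]
enqueue(34) -> [28, 34]
dequeue()->28, [34]
enqueue(41) -> [34, 41]
enqueue(15) -> [34, 41, 15]
enqueue(32) -> [34, 41, 15, 32]
enqueue(23) -> [34, 41, 15, 32, 23]
dequeue()->34, [41, 15, 32, 23]

Final queue: [41, 15, 32, 23]


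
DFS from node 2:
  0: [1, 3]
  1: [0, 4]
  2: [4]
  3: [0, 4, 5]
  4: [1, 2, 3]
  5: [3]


Visit 2, push [4]
Visit 4, push [3, 1]
Visit 1, push [0]
Visit 0, push [3]
Visit 3, push [5]
Visit 5, push []

DFS order: [2, 4, 1, 0, 3, 5]


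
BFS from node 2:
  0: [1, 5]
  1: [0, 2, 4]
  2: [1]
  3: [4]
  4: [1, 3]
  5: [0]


Visit 2, enqueue [1]
Visit 1, enqueue [0, 4]
Visit 0, enqueue [5]
Visit 4, enqueue [3]
Visit 5, enqueue []
Visit 3, enqueue []

BFS order: [2, 1, 0, 4, 5, 3]


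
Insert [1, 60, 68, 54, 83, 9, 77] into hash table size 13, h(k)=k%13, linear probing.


Insert 1: h=1 -> slot 1
Insert 60: h=8 -> slot 8
Insert 68: h=3 -> slot 3
Insert 54: h=2 -> slot 2
Insert 83: h=5 -> slot 5
Insert 9: h=9 -> slot 9
Insert 77: h=12 -> slot 12

Table: [None, 1, 54, 68, None, 83, None, None, 60, 9, None, None, 77]


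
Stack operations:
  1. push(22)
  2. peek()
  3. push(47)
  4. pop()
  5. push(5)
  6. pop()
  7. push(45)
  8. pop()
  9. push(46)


push(22) -> [22]
peek()->22
push(47) -> [22, 47]
pop()->47, [22]
push(5) -> [22, 5]
pop()->5, [22]
push(45) -> [22, 45]
pop()->45, [22]
push(46) -> [22, 46]

Final stack: [22, 46]


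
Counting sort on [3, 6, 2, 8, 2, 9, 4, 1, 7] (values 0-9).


Input: [3, 6, 2, 8, 2, 9, 4, 1, 7]
Counts: [0, 1, 2, 1, 1, 0, 1, 1, 1, 1]

Sorted: [1, 2, 2, 3, 4, 6, 7, 8, 9]


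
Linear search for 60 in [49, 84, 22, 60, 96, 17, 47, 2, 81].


i=0: 49!=60
i=1: 84!=60
i=2: 22!=60
i=3: 60==60 found!

Found at 3, 4 comps


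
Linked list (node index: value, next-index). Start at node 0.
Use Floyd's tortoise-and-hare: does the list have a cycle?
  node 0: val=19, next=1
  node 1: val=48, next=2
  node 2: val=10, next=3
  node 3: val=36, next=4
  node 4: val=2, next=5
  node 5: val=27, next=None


Floyd's tortoise (slow, +1) and hare (fast, +2):
  init: slow=0, fast=0
  step 1: slow=1, fast=2
  step 2: slow=2, fast=4
  step 3: fast 4->5->None, no cycle

Cycle: no


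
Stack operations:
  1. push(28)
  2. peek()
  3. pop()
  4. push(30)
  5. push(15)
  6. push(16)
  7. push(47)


push(28) -> [28]
peek()->28
pop()->28, []
push(30) -> [30]
push(15) -> [30, 15]
push(16) -> [30, 15, 16]
push(47) -> [30, 15, 16, 47]

Final stack: [30, 15, 16, 47]


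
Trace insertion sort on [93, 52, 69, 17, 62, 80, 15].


Initial: [93, 52, 69, 17, 62, 80, 15]
Insert 52: [52, 93, 69, 17, 62, 80, 15]
Insert 69: [52, 69, 93, 17, 62, 80, 15]
Insert 17: [17, 52, 69, 93, 62, 80, 15]
Insert 62: [17, 52, 62, 69, 93, 80, 15]
Insert 80: [17, 52, 62, 69, 80, 93, 15]
Insert 15: [15, 17, 52, 62, 69, 80, 93]

Sorted: [15, 17, 52, 62, 69, 80, 93]


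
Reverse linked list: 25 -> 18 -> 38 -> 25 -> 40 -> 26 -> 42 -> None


Step 1: curr=25, set curr.next=prev(None) | reversed so far: 25
Step 2: curr=18, set curr.next=prev(25) | reversed so far: 18 -> 25
Step 3: curr=38, set curr.next=prev(18) | reversed so far: 38 -> 18 -> 25
Step 4: curr=25, set curr.next=prev(38) | reversed so far: 25 -> 38 -> 18 -> 25
Step 5: curr=40, set curr.next=prev(25) | reversed so far: 40 -> 25 -> 38 -> 18 -> 25
Step 6: curr=26, set curr.next=prev(40) | reversed so far: 26 -> 40 -> 25 -> 38 -> 18 -> 25
Step 7: curr=42, set curr.next=prev(26) | reversed so far: 42 -> 26 -> 40 -> 25 -> 38 -> 18 -> 25

42 -> 26 -> 40 -> 25 -> 38 -> 18 -> 25 -> None


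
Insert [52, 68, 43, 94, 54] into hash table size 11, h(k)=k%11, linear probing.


Insert 52: h=8 -> slot 8
Insert 68: h=2 -> slot 2
Insert 43: h=10 -> slot 10
Insert 94: h=6 -> slot 6
Insert 54: h=10, 1 probes -> slot 0

Table: [54, None, 68, None, None, None, 94, None, 52, None, 43]


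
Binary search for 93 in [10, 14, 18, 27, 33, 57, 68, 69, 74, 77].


Step 1: lo=0, hi=9, mid=4, val=33
Step 2: lo=5, hi=9, mid=7, val=69
Step 3: lo=8, hi=9, mid=8, val=74
Step 4: lo=9, hi=9, mid=9, val=77

Not found


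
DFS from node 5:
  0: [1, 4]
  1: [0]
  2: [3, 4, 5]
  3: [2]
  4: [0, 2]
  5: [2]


Visit 5, push [2]
Visit 2, push [4, 3]
Visit 3, push []
Visit 4, push [0]
Visit 0, push [1]
Visit 1, push []

DFS order: [5, 2, 3, 4, 0, 1]


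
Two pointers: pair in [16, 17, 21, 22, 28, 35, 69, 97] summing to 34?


lo=0(16)+hi=7(97)=113
lo=0(16)+hi=6(69)=85
lo=0(16)+hi=5(35)=51
lo=0(16)+hi=4(28)=44
lo=0(16)+hi=3(22)=38
lo=0(16)+hi=2(21)=37
lo=0(16)+hi=1(17)=33

No pair found


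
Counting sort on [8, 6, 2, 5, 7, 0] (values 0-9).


Input: [8, 6, 2, 5, 7, 0]
Counts: [1, 0, 1, 0, 0, 1, 1, 1, 1, 0]

Sorted: [0, 2, 5, 6, 7, 8]


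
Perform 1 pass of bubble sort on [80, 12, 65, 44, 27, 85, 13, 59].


Initial: [80, 12, 65, 44, 27, 85, 13, 59]
Pass 1: [12, 65, 44, 27, 80, 13, 59, 85] (6 swaps)

After 1 pass: [12, 65, 44, 27, 80, 13, 59, 85]


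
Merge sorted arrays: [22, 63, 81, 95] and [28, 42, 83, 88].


Take 22 from A
Take 28 from B
Take 42 from B
Take 63 from A
Take 81 from A
Take 83 from B
Take 88 from B

Merged: [22, 28, 42, 63, 81, 83, 88, 95]


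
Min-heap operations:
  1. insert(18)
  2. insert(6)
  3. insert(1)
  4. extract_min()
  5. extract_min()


insert(18) -> [18]
insert(6) -> [6, 18]
insert(1) -> [1, 18, 6]
extract_min()->1, [6, 18]
extract_min()->6, [18]

Final heap: [18]


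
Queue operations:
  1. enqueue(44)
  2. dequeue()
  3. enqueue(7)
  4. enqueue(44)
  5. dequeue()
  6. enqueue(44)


enqueue(44) -> [44]
dequeue()->44, []
enqueue(7) -> [7]
enqueue(44) -> [7, 44]
dequeue()->7, [44]
enqueue(44) -> [44, 44]

Final queue: [44, 44]


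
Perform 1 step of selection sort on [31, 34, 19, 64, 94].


Initial: [31, 34, 19, 64, 94]
Step 1: min=19 at 2
  Swap: [19, 34, 31, 64, 94]

After 1 step: [19, 34, 31, 64, 94]


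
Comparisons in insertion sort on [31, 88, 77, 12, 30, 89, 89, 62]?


Algorithm: insertion sort
Input: [31, 88, 77, 12, 30, 89, 89, 62]
Sorted: [12, 30, 31, 62, 77, 88, 89, 89]

17


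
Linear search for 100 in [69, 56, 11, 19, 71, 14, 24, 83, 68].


i=0: 69!=100
i=1: 56!=100
i=2: 11!=100
i=3: 19!=100
i=4: 71!=100
i=5: 14!=100
i=6: 24!=100
i=7: 83!=100
i=8: 68!=100

Not found, 9 comps


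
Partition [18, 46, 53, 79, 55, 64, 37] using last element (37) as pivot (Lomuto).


Pivot: 37
  18 <= 37: advance i (no swap)
Place pivot at 1: [18, 37, 53, 79, 55, 64, 46]

Partitioned: [18, 37, 53, 79, 55, 64, 46]


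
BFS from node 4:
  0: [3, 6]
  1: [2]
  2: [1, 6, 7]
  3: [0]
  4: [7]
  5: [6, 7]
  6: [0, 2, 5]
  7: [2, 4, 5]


Visit 4, enqueue [7]
Visit 7, enqueue [2, 5]
Visit 2, enqueue [1, 6]
Visit 5, enqueue []
Visit 1, enqueue []
Visit 6, enqueue [0]
Visit 0, enqueue [3]
Visit 3, enqueue []

BFS order: [4, 7, 2, 5, 1, 6, 0, 3]


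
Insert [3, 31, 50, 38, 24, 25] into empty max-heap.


Insert 3: [3]
Insert 31: [31, 3]
Insert 50: [50, 3, 31]
Insert 38: [50, 38, 31, 3]
Insert 24: [50, 38, 31, 3, 24]
Insert 25: [50, 38, 31, 3, 24, 25]

Final heap: [50, 38, 31, 3, 24, 25]


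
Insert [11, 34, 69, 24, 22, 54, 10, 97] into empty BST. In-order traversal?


Insert 11: root
Insert 34: R from 11
Insert 69: R from 11 -> R from 34
Insert 24: R from 11 -> L from 34
Insert 22: R from 11 -> L from 34 -> L from 24
Insert 54: R from 11 -> R from 34 -> L from 69
Insert 10: L from 11
Insert 97: R from 11 -> R from 34 -> R from 69

In-order: [10, 11, 22, 24, 34, 54, 69, 97]


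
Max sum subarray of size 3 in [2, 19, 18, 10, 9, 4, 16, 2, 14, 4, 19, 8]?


[0:3]: 39
[1:4]: 47
[2:5]: 37
[3:6]: 23
[4:7]: 29
[5:8]: 22
[6:9]: 32
[7:10]: 20
[8:11]: 37
[9:12]: 31

Max: 47 at [1:4]


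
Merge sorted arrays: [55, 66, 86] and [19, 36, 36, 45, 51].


Take 19 from B
Take 36 from B
Take 36 from B
Take 45 from B
Take 51 from B

Merged: [19, 36, 36, 45, 51, 55, 66, 86]


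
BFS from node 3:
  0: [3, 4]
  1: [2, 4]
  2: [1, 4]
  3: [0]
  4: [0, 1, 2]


Visit 3, enqueue [0]
Visit 0, enqueue [4]
Visit 4, enqueue [1, 2]
Visit 1, enqueue []
Visit 2, enqueue []

BFS order: [3, 0, 4, 1, 2]


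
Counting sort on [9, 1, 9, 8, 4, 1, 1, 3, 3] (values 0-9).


Input: [9, 1, 9, 8, 4, 1, 1, 3, 3]
Counts: [0, 3, 0, 2, 1, 0, 0, 0, 1, 2]

Sorted: [1, 1, 1, 3, 3, 4, 8, 9, 9]


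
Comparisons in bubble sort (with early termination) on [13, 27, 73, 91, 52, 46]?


Algorithm: bubble sort (with early termination)
Input: [13, 27, 73, 91, 52, 46]
Sorted: [13, 27, 46, 52, 73, 91]

14


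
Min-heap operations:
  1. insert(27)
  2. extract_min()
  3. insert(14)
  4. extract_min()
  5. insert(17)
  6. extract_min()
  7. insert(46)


insert(27) -> [27]
extract_min()->27, []
insert(14) -> [14]
extract_min()->14, []
insert(17) -> [17]
extract_min()->17, []
insert(46) -> [46]

Final heap: [46]


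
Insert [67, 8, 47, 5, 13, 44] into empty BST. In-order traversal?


Insert 67: root
Insert 8: L from 67
Insert 47: L from 67 -> R from 8
Insert 5: L from 67 -> L from 8
Insert 13: L from 67 -> R from 8 -> L from 47
Insert 44: L from 67 -> R from 8 -> L from 47 -> R from 13

In-order: [5, 8, 13, 44, 47, 67]


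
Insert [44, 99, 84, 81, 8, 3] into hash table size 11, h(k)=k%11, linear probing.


Insert 44: h=0 -> slot 0
Insert 99: h=0, 1 probes -> slot 1
Insert 84: h=7 -> slot 7
Insert 81: h=4 -> slot 4
Insert 8: h=8 -> slot 8
Insert 3: h=3 -> slot 3

Table: [44, 99, None, 3, 81, None, None, 84, 8, None, None]


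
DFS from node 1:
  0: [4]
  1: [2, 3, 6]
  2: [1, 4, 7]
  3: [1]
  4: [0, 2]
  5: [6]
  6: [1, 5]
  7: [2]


Visit 1, push [6, 3, 2]
Visit 2, push [7, 4]
Visit 4, push [0]
Visit 0, push []
Visit 7, push []
Visit 3, push []
Visit 6, push [5]
Visit 5, push []

DFS order: [1, 2, 4, 0, 7, 3, 6, 5]


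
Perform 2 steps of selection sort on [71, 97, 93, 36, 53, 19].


Initial: [71, 97, 93, 36, 53, 19]
Step 1: min=19 at 5
  Swap: [19, 97, 93, 36, 53, 71]
Step 2: min=36 at 3
  Swap: [19, 36, 93, 97, 53, 71]

After 2 steps: [19, 36, 93, 97, 53, 71]


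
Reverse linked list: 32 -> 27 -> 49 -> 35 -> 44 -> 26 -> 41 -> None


Step 1: curr=32, set curr.next=prev(None) | reversed so far: 32
Step 2: curr=27, set curr.next=prev(32) | reversed so far: 27 -> 32
Step 3: curr=49, set curr.next=prev(27) | reversed so far: 49 -> 27 -> 32
Step 4: curr=35, set curr.next=prev(49) | reversed so far: 35 -> 49 -> 27 -> 32
Step 5: curr=44, set curr.next=prev(35) | reversed so far: 44 -> 35 -> 49 -> 27 -> 32
Step 6: curr=26, set curr.next=prev(44) | reversed so far: 26 -> 44 -> 35 -> 49 -> 27 -> 32
Step 7: curr=41, set curr.next=prev(26) | reversed so far: 41 -> 26 -> 44 -> 35 -> 49 -> 27 -> 32

41 -> 26 -> 44 -> 35 -> 49 -> 27 -> 32 -> None


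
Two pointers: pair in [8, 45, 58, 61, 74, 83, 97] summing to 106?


lo=0(8)+hi=6(97)=105
lo=1(45)+hi=6(97)=142
lo=1(45)+hi=5(83)=128
lo=1(45)+hi=4(74)=119
lo=1(45)+hi=3(61)=106

Yes: 45+61=106


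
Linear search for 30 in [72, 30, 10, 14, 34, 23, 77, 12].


i=0: 72!=30
i=1: 30==30 found!

Found at 1, 2 comps


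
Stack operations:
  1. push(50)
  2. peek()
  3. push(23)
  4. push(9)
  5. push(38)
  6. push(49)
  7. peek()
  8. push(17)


push(50) -> [50]
peek()->50
push(23) -> [50, 23]
push(9) -> [50, 23, 9]
push(38) -> [50, 23, 9, 38]
push(49) -> [50, 23, 9, 38, 49]
peek()->49
push(17) -> [50, 23, 9, 38, 49, 17]

Final stack: [50, 23, 9, 38, 49, 17]


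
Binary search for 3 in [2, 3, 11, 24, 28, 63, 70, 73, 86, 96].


Step 1: lo=0, hi=9, mid=4, val=28
Step 2: lo=0, hi=3, mid=1, val=3

Found at index 1


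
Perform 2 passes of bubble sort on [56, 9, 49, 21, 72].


Initial: [56, 9, 49, 21, 72]
Pass 1: [9, 49, 21, 56, 72] (3 swaps)
Pass 2: [9, 21, 49, 56, 72] (1 swaps)

After 2 passes: [9, 21, 49, 56, 72]


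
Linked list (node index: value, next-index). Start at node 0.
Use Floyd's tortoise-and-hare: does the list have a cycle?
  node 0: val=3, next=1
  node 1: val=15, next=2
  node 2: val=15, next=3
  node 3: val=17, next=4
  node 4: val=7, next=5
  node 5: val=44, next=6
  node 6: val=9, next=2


Floyd's tortoise (slow, +1) and hare (fast, +2):
  init: slow=0, fast=0
  step 1: slow=1, fast=2
  step 2: slow=2, fast=4
  step 3: slow=3, fast=6
  step 4: slow=4, fast=3
  step 5: slow=5, fast=5
  slow == fast at node 5: cycle detected

Cycle: yes


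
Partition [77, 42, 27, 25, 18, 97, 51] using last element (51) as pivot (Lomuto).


Pivot: 51
  42 <= 51: swap -> [42, 77, 27, 25, 18, 97, 51]
  27 <= 51: swap -> [42, 27, 77, 25, 18, 97, 51]
  25 <= 51: swap -> [42, 27, 25, 77, 18, 97, 51]
  18 <= 51: swap -> [42, 27, 25, 18, 77, 97, 51]
Place pivot at 4: [42, 27, 25, 18, 51, 97, 77]

Partitioned: [42, 27, 25, 18, 51, 97, 77]


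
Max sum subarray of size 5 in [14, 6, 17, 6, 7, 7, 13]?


[0:5]: 50
[1:6]: 43
[2:7]: 50

Max: 50 at [0:5]


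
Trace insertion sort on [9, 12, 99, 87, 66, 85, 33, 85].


Initial: [9, 12, 99, 87, 66, 85, 33, 85]
Insert 12: [9, 12, 99, 87, 66, 85, 33, 85]
Insert 99: [9, 12, 99, 87, 66, 85, 33, 85]
Insert 87: [9, 12, 87, 99, 66, 85, 33, 85]
Insert 66: [9, 12, 66, 87, 99, 85, 33, 85]
Insert 85: [9, 12, 66, 85, 87, 99, 33, 85]
Insert 33: [9, 12, 33, 66, 85, 87, 99, 85]
Insert 85: [9, 12, 33, 66, 85, 85, 87, 99]

Sorted: [9, 12, 33, 66, 85, 85, 87, 99]


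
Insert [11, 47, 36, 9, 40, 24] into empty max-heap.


Insert 11: [11]
Insert 47: [47, 11]
Insert 36: [47, 11, 36]
Insert 9: [47, 11, 36, 9]
Insert 40: [47, 40, 36, 9, 11]
Insert 24: [47, 40, 36, 9, 11, 24]

Final heap: [47, 40, 36, 9, 11, 24]


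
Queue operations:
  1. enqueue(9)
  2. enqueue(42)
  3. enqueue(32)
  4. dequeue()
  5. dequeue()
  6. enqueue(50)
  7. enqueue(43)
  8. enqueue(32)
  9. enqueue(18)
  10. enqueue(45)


enqueue(9) -> [9]
enqueue(42) -> [9, 42]
enqueue(32) -> [9, 42, 32]
dequeue()->9, [42, 32]
dequeue()->42, [32]
enqueue(50) -> [32, 50]
enqueue(43) -> [32, 50, 43]
enqueue(32) -> [32, 50, 43, 32]
enqueue(18) -> [32, 50, 43, 32, 18]
enqueue(45) -> [32, 50, 43, 32, 18, 45]

Final queue: [32, 50, 43, 32, 18, 45]


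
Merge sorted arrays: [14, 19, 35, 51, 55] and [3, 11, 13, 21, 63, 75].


Take 3 from B
Take 11 from B
Take 13 from B
Take 14 from A
Take 19 from A
Take 21 from B
Take 35 from A
Take 51 from A
Take 55 from A

Merged: [3, 11, 13, 14, 19, 21, 35, 51, 55, 63, 75]


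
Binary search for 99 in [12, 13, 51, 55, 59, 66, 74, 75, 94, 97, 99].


Step 1: lo=0, hi=10, mid=5, val=66
Step 2: lo=6, hi=10, mid=8, val=94
Step 3: lo=9, hi=10, mid=9, val=97
Step 4: lo=10, hi=10, mid=10, val=99

Found at index 10


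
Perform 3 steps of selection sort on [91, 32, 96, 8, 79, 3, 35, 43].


Initial: [91, 32, 96, 8, 79, 3, 35, 43]
Step 1: min=3 at 5
  Swap: [3, 32, 96, 8, 79, 91, 35, 43]
Step 2: min=8 at 3
  Swap: [3, 8, 96, 32, 79, 91, 35, 43]
Step 3: min=32 at 3
  Swap: [3, 8, 32, 96, 79, 91, 35, 43]

After 3 steps: [3, 8, 32, 96, 79, 91, 35, 43]


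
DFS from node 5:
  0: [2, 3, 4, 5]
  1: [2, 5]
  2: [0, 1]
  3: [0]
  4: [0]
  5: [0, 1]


Visit 5, push [1, 0]
Visit 0, push [4, 3, 2]
Visit 2, push [1]
Visit 1, push []
Visit 3, push []
Visit 4, push []

DFS order: [5, 0, 2, 1, 3, 4]


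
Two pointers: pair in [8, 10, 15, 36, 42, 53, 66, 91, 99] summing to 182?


lo=0(8)+hi=8(99)=107
lo=1(10)+hi=8(99)=109
lo=2(15)+hi=8(99)=114
lo=3(36)+hi=8(99)=135
lo=4(42)+hi=8(99)=141
lo=5(53)+hi=8(99)=152
lo=6(66)+hi=8(99)=165
lo=7(91)+hi=8(99)=190

No pair found


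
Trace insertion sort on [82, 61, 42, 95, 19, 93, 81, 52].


Initial: [82, 61, 42, 95, 19, 93, 81, 52]
Insert 61: [61, 82, 42, 95, 19, 93, 81, 52]
Insert 42: [42, 61, 82, 95, 19, 93, 81, 52]
Insert 95: [42, 61, 82, 95, 19, 93, 81, 52]
Insert 19: [19, 42, 61, 82, 95, 93, 81, 52]
Insert 93: [19, 42, 61, 82, 93, 95, 81, 52]
Insert 81: [19, 42, 61, 81, 82, 93, 95, 52]
Insert 52: [19, 42, 52, 61, 81, 82, 93, 95]

Sorted: [19, 42, 52, 61, 81, 82, 93, 95]


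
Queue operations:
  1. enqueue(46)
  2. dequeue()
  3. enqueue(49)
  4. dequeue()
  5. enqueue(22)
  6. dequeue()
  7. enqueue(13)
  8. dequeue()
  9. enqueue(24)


enqueue(46) -> [46]
dequeue()->46, []
enqueue(49) -> [49]
dequeue()->49, []
enqueue(22) -> [22]
dequeue()->22, []
enqueue(13) -> [13]
dequeue()->13, []
enqueue(24) -> [24]

Final queue: [24]


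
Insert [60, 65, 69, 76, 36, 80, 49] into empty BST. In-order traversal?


Insert 60: root
Insert 65: R from 60
Insert 69: R from 60 -> R from 65
Insert 76: R from 60 -> R from 65 -> R from 69
Insert 36: L from 60
Insert 80: R from 60 -> R from 65 -> R from 69 -> R from 76
Insert 49: L from 60 -> R from 36

In-order: [36, 49, 60, 65, 69, 76, 80]


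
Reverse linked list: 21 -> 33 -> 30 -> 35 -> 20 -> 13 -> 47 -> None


Step 1: curr=21, set curr.next=prev(None) | reversed so far: 21
Step 2: curr=33, set curr.next=prev(21) | reversed so far: 33 -> 21
Step 3: curr=30, set curr.next=prev(33) | reversed so far: 30 -> 33 -> 21
Step 4: curr=35, set curr.next=prev(30) | reversed so far: 35 -> 30 -> 33 -> 21
Step 5: curr=20, set curr.next=prev(35) | reversed so far: 20 -> 35 -> 30 -> 33 -> 21
Step 6: curr=13, set curr.next=prev(20) | reversed so far: 13 -> 20 -> 35 -> 30 -> 33 -> 21
Step 7: curr=47, set curr.next=prev(13) | reversed so far: 47 -> 13 -> 20 -> 35 -> 30 -> 33 -> 21

47 -> 13 -> 20 -> 35 -> 30 -> 33 -> 21 -> None


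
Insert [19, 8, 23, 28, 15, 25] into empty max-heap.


Insert 19: [19]
Insert 8: [19, 8]
Insert 23: [23, 8, 19]
Insert 28: [28, 23, 19, 8]
Insert 15: [28, 23, 19, 8, 15]
Insert 25: [28, 23, 25, 8, 15, 19]

Final heap: [28, 23, 25, 8, 15, 19]


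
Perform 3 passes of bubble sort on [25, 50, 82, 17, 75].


Initial: [25, 50, 82, 17, 75]
Pass 1: [25, 50, 17, 75, 82] (2 swaps)
Pass 2: [25, 17, 50, 75, 82] (1 swaps)
Pass 3: [17, 25, 50, 75, 82] (1 swaps)

After 3 passes: [17, 25, 50, 75, 82]


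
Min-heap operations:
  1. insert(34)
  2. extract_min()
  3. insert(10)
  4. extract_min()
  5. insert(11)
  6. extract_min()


insert(34) -> [34]
extract_min()->34, []
insert(10) -> [10]
extract_min()->10, []
insert(11) -> [11]
extract_min()->11, []

Final heap: []


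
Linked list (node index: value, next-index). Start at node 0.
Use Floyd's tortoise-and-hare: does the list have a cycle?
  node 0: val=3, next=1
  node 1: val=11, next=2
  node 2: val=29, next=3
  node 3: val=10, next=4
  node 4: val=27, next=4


Floyd's tortoise (slow, +1) and hare (fast, +2):
  init: slow=0, fast=0
  step 1: slow=1, fast=2
  step 2: slow=2, fast=4
  step 3: slow=3, fast=4
  step 4: slow=4, fast=4
  slow == fast at node 4: cycle detected

Cycle: yes


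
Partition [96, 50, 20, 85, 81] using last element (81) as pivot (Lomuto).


Pivot: 81
  50 <= 81: swap -> [50, 96, 20, 85, 81]
  20 <= 81: swap -> [50, 20, 96, 85, 81]
Place pivot at 2: [50, 20, 81, 85, 96]

Partitioned: [50, 20, 81, 85, 96]


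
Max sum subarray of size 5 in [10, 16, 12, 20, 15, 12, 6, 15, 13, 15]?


[0:5]: 73
[1:6]: 75
[2:7]: 65
[3:8]: 68
[4:9]: 61
[5:10]: 61

Max: 75 at [1:6]


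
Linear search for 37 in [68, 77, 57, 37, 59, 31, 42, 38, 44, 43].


i=0: 68!=37
i=1: 77!=37
i=2: 57!=37
i=3: 37==37 found!

Found at 3, 4 comps


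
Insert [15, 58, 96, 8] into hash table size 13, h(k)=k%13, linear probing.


Insert 15: h=2 -> slot 2
Insert 58: h=6 -> slot 6
Insert 96: h=5 -> slot 5
Insert 8: h=8 -> slot 8

Table: [None, None, 15, None, None, 96, 58, None, 8, None, None, None, None]


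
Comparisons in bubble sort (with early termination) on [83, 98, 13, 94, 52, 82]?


Algorithm: bubble sort (with early termination)
Input: [83, 98, 13, 94, 52, 82]
Sorted: [13, 52, 82, 83, 94, 98]

14


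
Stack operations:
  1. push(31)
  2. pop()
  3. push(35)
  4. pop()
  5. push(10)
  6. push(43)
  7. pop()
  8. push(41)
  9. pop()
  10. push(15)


push(31) -> [31]
pop()->31, []
push(35) -> [35]
pop()->35, []
push(10) -> [10]
push(43) -> [10, 43]
pop()->43, [10]
push(41) -> [10, 41]
pop()->41, [10]
push(15) -> [10, 15]

Final stack: [10, 15]


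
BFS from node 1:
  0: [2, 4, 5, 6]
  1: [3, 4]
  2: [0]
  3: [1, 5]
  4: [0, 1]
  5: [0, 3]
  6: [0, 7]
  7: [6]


Visit 1, enqueue [3, 4]
Visit 3, enqueue [5]
Visit 4, enqueue [0]
Visit 5, enqueue []
Visit 0, enqueue [2, 6]
Visit 2, enqueue []
Visit 6, enqueue [7]
Visit 7, enqueue []

BFS order: [1, 3, 4, 5, 0, 2, 6, 7]


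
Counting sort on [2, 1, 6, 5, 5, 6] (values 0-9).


Input: [2, 1, 6, 5, 5, 6]
Counts: [0, 1, 1, 0, 0, 2, 2, 0, 0, 0]

Sorted: [1, 2, 5, 5, 6, 6]


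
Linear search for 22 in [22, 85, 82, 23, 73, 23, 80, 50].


i=0: 22==22 found!

Found at 0, 1 comps


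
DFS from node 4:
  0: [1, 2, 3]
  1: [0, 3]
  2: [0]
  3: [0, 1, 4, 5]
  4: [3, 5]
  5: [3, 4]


Visit 4, push [5, 3]
Visit 3, push [5, 1, 0]
Visit 0, push [2, 1]
Visit 1, push []
Visit 2, push []
Visit 5, push []

DFS order: [4, 3, 0, 1, 2, 5]


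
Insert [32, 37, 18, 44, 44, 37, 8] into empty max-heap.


Insert 32: [32]
Insert 37: [37, 32]
Insert 18: [37, 32, 18]
Insert 44: [44, 37, 18, 32]
Insert 44: [44, 44, 18, 32, 37]
Insert 37: [44, 44, 37, 32, 37, 18]
Insert 8: [44, 44, 37, 32, 37, 18, 8]

Final heap: [44, 44, 37, 32, 37, 18, 8]


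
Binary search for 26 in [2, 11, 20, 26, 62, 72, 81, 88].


Step 1: lo=0, hi=7, mid=3, val=26

Found at index 3


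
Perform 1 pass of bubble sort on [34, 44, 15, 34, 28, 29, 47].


Initial: [34, 44, 15, 34, 28, 29, 47]
Pass 1: [34, 15, 34, 28, 29, 44, 47] (4 swaps)

After 1 pass: [34, 15, 34, 28, 29, 44, 47]


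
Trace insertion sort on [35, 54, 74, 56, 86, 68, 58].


Initial: [35, 54, 74, 56, 86, 68, 58]
Insert 54: [35, 54, 74, 56, 86, 68, 58]
Insert 74: [35, 54, 74, 56, 86, 68, 58]
Insert 56: [35, 54, 56, 74, 86, 68, 58]
Insert 86: [35, 54, 56, 74, 86, 68, 58]
Insert 68: [35, 54, 56, 68, 74, 86, 58]
Insert 58: [35, 54, 56, 58, 68, 74, 86]

Sorted: [35, 54, 56, 58, 68, 74, 86]


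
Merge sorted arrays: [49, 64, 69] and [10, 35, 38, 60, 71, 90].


Take 10 from B
Take 35 from B
Take 38 from B
Take 49 from A
Take 60 from B
Take 64 from A
Take 69 from A

Merged: [10, 35, 38, 49, 60, 64, 69, 71, 90]


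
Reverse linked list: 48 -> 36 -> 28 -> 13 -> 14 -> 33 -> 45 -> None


Step 1: curr=48, set curr.next=prev(None) | reversed so far: 48
Step 2: curr=36, set curr.next=prev(48) | reversed so far: 36 -> 48
Step 3: curr=28, set curr.next=prev(36) | reversed so far: 28 -> 36 -> 48
Step 4: curr=13, set curr.next=prev(28) | reversed so far: 13 -> 28 -> 36 -> 48
Step 5: curr=14, set curr.next=prev(13) | reversed so far: 14 -> 13 -> 28 -> 36 -> 48
Step 6: curr=33, set curr.next=prev(14) | reversed so far: 33 -> 14 -> 13 -> 28 -> 36 -> 48
Step 7: curr=45, set curr.next=prev(33) | reversed so far: 45 -> 33 -> 14 -> 13 -> 28 -> 36 -> 48

45 -> 33 -> 14 -> 13 -> 28 -> 36 -> 48 -> None


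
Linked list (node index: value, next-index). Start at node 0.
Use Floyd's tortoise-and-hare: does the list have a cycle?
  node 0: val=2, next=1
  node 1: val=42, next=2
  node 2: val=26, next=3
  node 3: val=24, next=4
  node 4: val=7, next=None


Floyd's tortoise (slow, +1) and hare (fast, +2):
  init: slow=0, fast=0
  step 1: slow=1, fast=2
  step 2: slow=2, fast=4
  step 3: fast -> None, no cycle

Cycle: no
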